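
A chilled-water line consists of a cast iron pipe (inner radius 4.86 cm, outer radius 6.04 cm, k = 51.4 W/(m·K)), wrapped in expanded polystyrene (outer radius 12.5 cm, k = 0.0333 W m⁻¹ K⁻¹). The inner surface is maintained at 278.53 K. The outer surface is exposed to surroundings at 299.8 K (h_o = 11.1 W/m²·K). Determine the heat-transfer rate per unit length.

Series thermal resistances, inner to outer:
  R'_cast iron = ln(0.0604/0.0486)/(2πk) = 0.2174/(2π·51.4) = 6.731×10^-4 m·K/W
  R'_expanded polystyrene = ln(0.125/0.0604)/(2πk) = 0.7273/(2π·0.0333) = 3.476 m·K/W
  R'_conv,out = 1/(2πr h) = 1/(2π·0.125·11.1) = 0.1147 m·K/W
ΣR = 6.731×10^-4 + 3.476 + 0.1147 = 3.591 m·K/W
Q' = ΔT/ΣR = (278.53 K − 299.8 K)/3.591 = -5.92 W/m
(Negative Q' ⇒ heat flows inward; heat gain = 5.92 W/m.)

Q' = 5.92 W/m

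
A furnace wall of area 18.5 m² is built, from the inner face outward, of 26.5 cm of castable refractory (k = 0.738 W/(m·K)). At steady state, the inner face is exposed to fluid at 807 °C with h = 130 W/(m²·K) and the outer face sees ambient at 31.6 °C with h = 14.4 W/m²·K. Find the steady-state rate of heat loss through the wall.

Series thermal resistances, inner to outer:
  R_conv,in = 1/(hA) = 1/(130·18.5) = 4.158×10^-4 K/W
  R_castable refractory = L/(kA) = 0.265/(0.738·18.5) = 0.01941 K/W
  R_conv,out = 1/(hA) = 1/(14.4·18.5) = 0.003754 K/W
ΣR = 4.158×10^-4 + 0.01941 + 0.003754 = 0.02358 K/W
Q = ΔT/ΣR = (807 °C − 31.6 °C)/0.02358 = 32900 W

Q = 32900 W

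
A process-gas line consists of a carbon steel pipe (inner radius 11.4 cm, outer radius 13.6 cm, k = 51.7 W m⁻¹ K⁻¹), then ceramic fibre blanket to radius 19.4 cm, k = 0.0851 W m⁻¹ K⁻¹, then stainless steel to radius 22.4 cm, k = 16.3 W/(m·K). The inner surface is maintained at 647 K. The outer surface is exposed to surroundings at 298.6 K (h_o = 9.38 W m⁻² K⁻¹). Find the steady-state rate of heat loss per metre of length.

Series thermal resistances, inner to outer:
  R'_carbon steel = ln(0.136/0.114)/(2πk) = 0.1765/(2π·51.7) = 5.432×10^-4 m·K/W
  R'_ceramic fibre blanket = ln(0.194/0.136)/(2πk) = 0.3552/(2π·0.0851) = 0.6643 m·K/W
  R'_stainless steel = ln(0.224/0.194)/(2πk) = 0.1438/(2π·16.3) = 0.001404 m·K/W
  R'_conv,out = 1/(2πr h) = 1/(2π·0.224·9.38) = 0.07575 m·K/W
ΣR = 5.432×10^-4 + 0.6643 + 0.001404 + 0.07575 = 0.7420 m·K/W
Q' = ΔT/ΣR = (647 K − 298.6 K)/0.7420 = 470 W/m

Q' = 470 W/m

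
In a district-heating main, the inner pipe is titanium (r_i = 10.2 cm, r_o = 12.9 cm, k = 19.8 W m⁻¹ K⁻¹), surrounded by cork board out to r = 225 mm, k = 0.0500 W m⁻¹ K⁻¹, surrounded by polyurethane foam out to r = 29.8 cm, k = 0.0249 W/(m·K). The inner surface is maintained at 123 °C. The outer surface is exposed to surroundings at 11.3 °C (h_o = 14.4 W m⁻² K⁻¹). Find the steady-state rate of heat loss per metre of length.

Resistance network (inner→outer):
  R'_titanium = ln(0.129/0.102)/(2πk) = 0.2348/(2π·19.8) = 0.001888 m·K/W
  R'_cork board = ln(0.225/0.129)/(2πk) = 0.5563/(2π·0.0500) = 1.771 m·K/W
  R'_polyurethane foam = ln(0.298/0.225)/(2πk) = 0.2810/(2π·0.0249) = 1.796 m·K/W
  R'_conv,out = 1/(2πr h) = 1/(2π·0.298·14.4) = 0.03709 m·K/W
ΣR = 0.001888 + 1.771 + 1.796 + 0.03709 = 3.606 m·K/W
Q' = ΔT/ΣR = (123 °C − 11.3 °C)/3.606 = 31.0 W/m

Q' = 31.0 W/m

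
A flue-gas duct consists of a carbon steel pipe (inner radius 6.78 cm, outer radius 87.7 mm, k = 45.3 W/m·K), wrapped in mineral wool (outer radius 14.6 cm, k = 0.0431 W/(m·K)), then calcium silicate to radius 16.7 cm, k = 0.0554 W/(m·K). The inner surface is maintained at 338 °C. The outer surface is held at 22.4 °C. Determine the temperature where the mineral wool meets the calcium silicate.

Treat each layer as a resistance in series:
  R'_carbon steel = ln(0.0877/0.0678)/(2πk) = 0.2574/(2π·45.3) = 9.042×10^-4 m·K/W
  R'_mineral wool = ln(0.146/0.0877)/(2πk) = 0.5097/(2π·0.0431) = 1.882 m·K/W
  R'_calcium silicate = ln(0.167/0.146)/(2πk) = 0.1344/(2π·0.0554) = 0.3861 m·K/W
ΣR = 9.042×10^-4 + 1.882 + 0.3861 = 2.269 m·K/W
Q' = ΔT/ΣR = (338 °C − 22.4 °C)/2.269 = 139.1 W/m
From the inner boundary to the mineral wool/calcium silicate interface, ΣR_partial = 1.883 m·K/W.
T_interface = T_in − Q'·ΣR_partial = 338 °C − (139.1)(1.883) = 76.1 °C

T = 76.1 °C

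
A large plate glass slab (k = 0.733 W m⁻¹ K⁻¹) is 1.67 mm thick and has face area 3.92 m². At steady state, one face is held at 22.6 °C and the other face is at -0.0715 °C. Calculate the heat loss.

Q = kA·ΔT/L = 0.733 × 3.92 × |22.6 °C − -0.0715 °C| / 0.00167 = 39000 W

Q = 39.0 kW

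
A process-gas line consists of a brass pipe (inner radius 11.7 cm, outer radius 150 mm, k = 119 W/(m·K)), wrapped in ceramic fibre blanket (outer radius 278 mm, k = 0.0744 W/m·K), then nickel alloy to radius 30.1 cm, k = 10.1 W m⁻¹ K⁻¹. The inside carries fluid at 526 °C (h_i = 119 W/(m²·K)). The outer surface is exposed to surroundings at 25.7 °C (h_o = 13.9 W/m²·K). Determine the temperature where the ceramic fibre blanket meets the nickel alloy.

T = 40.0 °C

Treat each layer as a resistance in series:
  R'_conv,in = 1/(2πr h) = 1/(2π·0.117·119) = 0.01143 m·K/W
  R'_brass = ln(0.150/0.117)/(2πk) = 0.2485/(2π·119) = 3.323×10^-4 m·K/W
  R'_ceramic fibre blanket = ln(0.278/0.150)/(2πk) = 0.6170/(2π·0.0744) = 1.320 m·K/W
  R'_nickel alloy = ln(0.301/0.278)/(2πk) = 0.07949/(2π·10.1) = 0.001253 m·K/W
  R'_conv,out = 1/(2πr h) = 1/(2π·0.301·13.9) = 0.03804 m·K/W
ΣR = 0.01143 + 3.323×10^-4 + 1.320 + 0.001253 + 0.03804 = 1.371 m·K/W
Q' = ΔT/ΣR = (526 °C − 25.7 °C)/1.371 = 364.9 W/m
From the inner boundary to the ceramic fibre blanket/nickel alloy interface, ΣR_partial = 1.332 m·K/W.
T_interface = T_in − Q'·ΣR_partial = 526 °C − (364.9)(1.332) = 40.0 °C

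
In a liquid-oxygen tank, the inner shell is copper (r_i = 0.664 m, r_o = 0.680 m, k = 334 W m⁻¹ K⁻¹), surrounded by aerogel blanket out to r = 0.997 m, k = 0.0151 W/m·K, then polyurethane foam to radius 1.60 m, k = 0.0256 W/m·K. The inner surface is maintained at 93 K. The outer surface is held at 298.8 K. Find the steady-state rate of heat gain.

Treat each layer as a resistance in series:
  R_copper = (1/0.664 − 1/0.680)/(4πk) = 0.03544/(4π·334) = 8.443×10^-6 K/W
  R_aerogel blanket = (1/0.680 − 1/0.997)/(4πk) = 0.4676/(4π·0.0151) = 2.464 K/W
  R_polyurethane foam = (1/0.997 − 1/1.60)/(4πk) = 0.3780/(4π·0.0256) = 1.175 K/W
ΣR = 8.443×10^-6 + 2.464 + 1.175 = 3.639 K/W
Q = ΔT/ΣR = (93 K − 298.8 K)/3.639 = -56.6 W
(Negative Q ⇒ heat flows inward; heat gain = 56.6 W.)

Q = 56.6 W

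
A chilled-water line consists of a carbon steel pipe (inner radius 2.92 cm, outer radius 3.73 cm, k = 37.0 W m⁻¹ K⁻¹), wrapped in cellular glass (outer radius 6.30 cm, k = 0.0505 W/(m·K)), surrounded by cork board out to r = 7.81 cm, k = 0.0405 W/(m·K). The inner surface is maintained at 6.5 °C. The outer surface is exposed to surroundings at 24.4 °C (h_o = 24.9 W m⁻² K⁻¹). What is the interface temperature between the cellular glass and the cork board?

Resistance network (inner→outer):
  R'_carbon steel = ln(0.0373/0.0292)/(2πk) = 0.2448/(2π·37.0) = 0.001053 m·K/W
  R'_cellular glass = ln(0.0630/0.0373)/(2πk) = 0.5241/(2π·0.0505) = 1.652 m·K/W
  R'_cork board = ln(0.0781/0.0630)/(2πk) = 0.2149/(2π·0.0405) = 0.8443 m·K/W
  R'_conv,out = 1/(2πr h) = 1/(2π·0.0781·24.9) = 0.08184 m·K/W
ΣR = 0.001053 + 1.652 + 0.8443 + 0.08184 = 2.579 m·K/W
Q' = ΔT/ΣR = (6.5 °C − 24.4 °C)/2.579 = -6.941 W/m
From the inner boundary to the cellular glass/cork board interface, ΣR_partial = 1.653 m·K/W.
T_interface = T_in − Q'·ΣR_partial = 6.5 °C − (-6.941)(1.653) = 18.0 °C

T = 18.0 °C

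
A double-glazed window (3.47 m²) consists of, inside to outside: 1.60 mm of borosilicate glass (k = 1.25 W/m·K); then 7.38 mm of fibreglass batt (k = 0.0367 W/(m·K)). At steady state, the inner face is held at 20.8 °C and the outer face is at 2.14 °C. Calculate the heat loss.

Q = 320 W

Resistance network (inner→outer):
  R_borosilicate glass = L/(kA) = 0.00160/(1.25·3.47) = 3.689×10^-4 K/W
  R_fibreglass batt = L/(kA) = 0.00738/(0.0367·3.47) = 0.05795 K/W
ΣR = 3.689×10^-4 + 0.05795 = 0.05832 K/W
Q = ΔT/ΣR = (20.8 °C − 2.14 °C)/0.05832 = 320 W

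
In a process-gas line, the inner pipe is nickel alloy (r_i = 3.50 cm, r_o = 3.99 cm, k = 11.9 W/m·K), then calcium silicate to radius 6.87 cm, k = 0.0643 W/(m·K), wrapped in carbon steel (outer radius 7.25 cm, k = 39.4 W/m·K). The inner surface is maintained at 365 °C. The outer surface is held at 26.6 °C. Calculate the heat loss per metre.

Treat each layer as a resistance in series:
  R'_nickel alloy = ln(0.0399/0.0350)/(2πk) = 0.1310/(2π·11.9) = 0.001752 m·K/W
  R'_calcium silicate = ln(0.0687/0.0399)/(2πk) = 0.5434/(2π·0.0643) = 1.345 m·K/W
  R'_carbon steel = ln(0.0725/0.0687)/(2πk) = 0.05384/(2π·39.4) = 2.175×10^-4 m·K/W
ΣR = 0.001752 + 1.345 + 2.175×10^-4 = 1.347 m·K/W
Q' = ΔT/ΣR = (365 °C − 26.6 °C)/1.347 = 251 W/m

Q' = 251 W/m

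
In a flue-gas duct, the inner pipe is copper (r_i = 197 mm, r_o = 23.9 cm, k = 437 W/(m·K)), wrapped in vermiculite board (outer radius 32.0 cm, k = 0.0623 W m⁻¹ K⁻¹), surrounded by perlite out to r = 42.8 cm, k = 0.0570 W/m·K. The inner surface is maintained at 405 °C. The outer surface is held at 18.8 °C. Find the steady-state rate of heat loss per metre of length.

Q' = 248 W/m

Treat each layer as a resistance in series:
  R'_copper = ln(0.239/0.197)/(2πk) = 0.1933/(2π·437) = 7.039×10^-5 m·K/W
  R'_vermiculite board = ln(0.320/0.239)/(2πk) = 0.2919/(2π·0.0623) = 0.7456 m·K/W
  R'_perlite = ln(0.428/0.320)/(2πk) = 0.2908/(2π·0.0570) = 0.8120 m·K/W
ΣR = 7.039×10^-5 + 0.7456 + 0.8120 = 1.558 m·K/W
Q' = ΔT/ΣR = (405 °C − 18.8 °C)/1.558 = 248 W/m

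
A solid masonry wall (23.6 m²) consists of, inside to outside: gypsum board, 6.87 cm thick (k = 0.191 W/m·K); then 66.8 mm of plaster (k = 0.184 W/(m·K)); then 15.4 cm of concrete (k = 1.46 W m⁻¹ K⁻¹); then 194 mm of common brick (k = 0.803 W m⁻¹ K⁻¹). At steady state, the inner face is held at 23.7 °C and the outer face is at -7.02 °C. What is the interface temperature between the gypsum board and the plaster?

Treat each layer as a resistance in series:
  R_gypsum board = L/(kA) = 0.0687/(0.191·23.6) = 0.01524 K/W
  R_plaster = L/(kA) = 0.0668/(0.184·23.6) = 0.01538 K/W
  R_concrete = L/(kA) = 0.154/(1.46·23.6) = 0.004469 K/W
  R_common brick = L/(kA) = 0.194/(0.803·23.6) = 0.01024 K/W
ΣR = 0.01524 + 0.01538 + 0.004469 + 0.01024 = 0.04533 K/W
Q = ΔT/ΣR = (23.7 °C − -7.02 °C)/0.04533 = 677.7 W
From the inner boundary to the gypsum board/plaster interface, ΣR_partial = 0.01524 K/W.
T_interface = T_in − Q·ΣR_partial = 23.7 °C − (677.7)(0.01524) = 13.4 °C

T = 13.4 °C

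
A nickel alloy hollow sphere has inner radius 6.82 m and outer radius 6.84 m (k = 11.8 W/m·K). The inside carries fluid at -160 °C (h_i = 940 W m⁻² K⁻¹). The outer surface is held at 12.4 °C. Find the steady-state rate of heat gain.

Q = 3.66×10^7 W

Resistance network (inner→outer):
  R_conv,in = 1/(4πr²h) = 1/(4π·6.82²·940) = 1.820×10^-6 K/W
  R_nickel alloy = (1/6.82 − 1/6.84)/(4πk) = 4.287×10^-4/(4π·11.8) = 2.891×10^-6 K/W
ΣR = 1.820×10^-6 + 2.891×10^-6 = 4.711×10^-6 K/W
Q = ΔT/ΣR = (-160 °C − 12.4 °C)/4.711×10^-6 = -3.66×10^7 W
(Negative Q ⇒ heat flows inward; heat gain = 3.66×10^7 W.)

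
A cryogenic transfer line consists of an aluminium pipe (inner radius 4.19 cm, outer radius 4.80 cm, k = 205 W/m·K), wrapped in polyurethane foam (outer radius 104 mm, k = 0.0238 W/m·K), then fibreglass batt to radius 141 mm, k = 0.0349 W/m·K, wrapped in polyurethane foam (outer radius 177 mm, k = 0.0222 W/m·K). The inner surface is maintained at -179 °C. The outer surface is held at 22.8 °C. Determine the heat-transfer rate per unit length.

Series thermal resistances, inner to outer:
  R'_aluminium = ln(0.0480/0.0419)/(2πk) = 0.1359/(2π·205) = 1.055×10^-4 m·K/W
  R'_polyurethane foam = ln(0.104/0.0480)/(2πk) = 0.7732/(2π·0.0238) = 5.170 m·K/W
  R'_fibreglass batt = ln(0.141/0.104)/(2πk) = 0.3044/(2π·0.0349) = 1.388 m·K/W
  R'_polyurethane foam = ln(0.177/0.141)/(2πk) = 0.2274/(2π·0.0222) = 1.630 m·K/W
ΣR = 1.055×10^-4 + 5.170 + 1.388 + 1.630 = 8.188 m·K/W
Q' = ΔT/ΣR = (-179 °C − 22.8 °C)/8.188 = -24.6 W/m
(Negative Q' ⇒ heat flows inward; heat gain = 24.6 W/m.)

Q' = 24.6 W/m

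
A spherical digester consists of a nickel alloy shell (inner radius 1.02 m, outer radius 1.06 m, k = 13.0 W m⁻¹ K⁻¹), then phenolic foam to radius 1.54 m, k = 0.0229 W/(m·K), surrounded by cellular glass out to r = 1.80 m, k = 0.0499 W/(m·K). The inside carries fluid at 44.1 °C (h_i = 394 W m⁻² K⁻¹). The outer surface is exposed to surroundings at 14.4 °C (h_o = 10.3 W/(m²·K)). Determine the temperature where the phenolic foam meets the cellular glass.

T = 18.2 °C

Resistance network (inner→outer):
  R_conv,in = 1/(4πr²h) = 1/(4π·1.02²·394) = 1.941×10^-4 K/W
  R_nickel alloy = (1/1.02 − 1/1.06)/(4πk) = 0.03700/(4π·13.0) = 2.265×10^-4 K/W
  R_phenolic foam = (1/1.06 − 1/1.54)/(4πk) = 0.2940/(4π·0.0229) = 1.022 K/W
  R_cellular glass = (1/1.54 − 1/1.80)/(4πk) = 0.09380/(4π·0.0499) = 0.1496 K/W
  R_conv,out = 1/(4πr²h) = 1/(4π·1.80²·10.3) = 0.002385 K/W
ΣR = 1.941×10^-4 + 2.265×10^-4 + 1.022 + 0.1496 + 0.002385 = 1.174 K/W
Q = ΔT/ΣR = (44.1 °C − 14.4 °C)/1.174 = 25.30 W
From the inner boundary to the phenolic foam/cellular glass interface, ΣR_partial = 1.022 K/W.
T_interface = T_in − Q·ΣR_partial = 44.1 °C − (25.30)(1.022) = 18.2 °C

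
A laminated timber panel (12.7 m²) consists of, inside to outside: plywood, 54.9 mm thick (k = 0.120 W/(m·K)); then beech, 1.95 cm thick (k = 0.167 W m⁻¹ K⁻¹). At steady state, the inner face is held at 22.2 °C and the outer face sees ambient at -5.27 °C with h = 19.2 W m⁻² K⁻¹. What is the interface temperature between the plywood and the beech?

T = 2.14 °C

Series thermal resistances, inner to outer:
  R_plywood = L/(kA) = 0.0549/(0.120·12.7) = 0.03602 K/W
  R_beech = L/(kA) = 0.0195/(0.167·12.7) = 0.009194 K/W
  R_conv,out = 1/(hA) = 1/(19.2·12.7) = 0.004101 K/W
ΣR = 0.03602 + 0.009194 + 0.004101 = 0.04932 K/W
Q = ΔT/ΣR = (22.2 °C − -5.27 °C)/0.04932 = 557.0 W
From the inner boundary to the plywood/beech interface, ΣR_partial = 0.03602 K/W.
T_interface = T_in − Q·ΣR_partial = 22.2 °C − (557.0)(0.03602) = 2.14 °C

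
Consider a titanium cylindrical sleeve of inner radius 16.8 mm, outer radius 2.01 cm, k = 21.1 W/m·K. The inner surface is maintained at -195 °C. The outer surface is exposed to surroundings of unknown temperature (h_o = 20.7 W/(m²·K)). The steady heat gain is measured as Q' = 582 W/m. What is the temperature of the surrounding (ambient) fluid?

Sum the resistances:
  R'_titanium = ln(0.0201/0.0168)/(2πk) = 0.1793/(2π·21.1) = 0.001353 m·K/W
  R'_conv,out = 1/(2πr h) = 1/(2π·0.0201·20.7) = 0.3825 m·K/W
ΣR = 0.3839 m·K/W
ΔT = Q'·ΣR = 582 × 0.3839 = 223.4 K
Heat flows inward, so T_out = T_in + ΔT = -195 + 223.4 = 28.4 °C

T_out = 28.4 °C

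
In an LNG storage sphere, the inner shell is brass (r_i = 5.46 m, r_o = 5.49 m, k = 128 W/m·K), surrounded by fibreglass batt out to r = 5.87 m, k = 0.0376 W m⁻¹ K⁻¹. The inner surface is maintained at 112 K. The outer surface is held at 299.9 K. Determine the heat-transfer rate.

Q = 7.53 kW

Resistance network (inner→outer):
  R_brass = (1/5.46 − 1/5.49)/(4πk) = 0.001001/(4π·128) = 6.222×10^-7 K/W
  R_fibreglass batt = (1/5.49 − 1/5.87)/(4πk) = 0.01179/(4π·0.0376) = 0.02496 K/W
ΣR = 6.222×10^-7 + 0.02496 = 0.02496 K/W
Q = ΔT/ΣR = (112 K − 299.9 K)/0.02496 = -7530 W
(Negative Q ⇒ heat flows inward; heat gain = 7530 W.)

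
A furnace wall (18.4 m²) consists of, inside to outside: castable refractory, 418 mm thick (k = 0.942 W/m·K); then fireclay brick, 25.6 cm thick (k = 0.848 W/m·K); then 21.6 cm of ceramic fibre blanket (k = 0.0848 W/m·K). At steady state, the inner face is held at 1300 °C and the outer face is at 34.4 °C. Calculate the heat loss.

Series thermal resistances, inner to outer:
  R_castable refractory = L/(kA) = 0.418/(0.942·18.4) = 0.02412 K/W
  R_fireclay brick = L/(kA) = 0.256/(0.848·18.4) = 0.01641 K/W
  R_ceramic fibre blanket = L/(kA) = 0.216/(0.0848·18.4) = 0.1384 K/W
ΣR = 0.02412 + 0.01641 + 0.1384 = 0.1789 K/W
Q = ΔT/ΣR = (1300 °C − 34.4 °C)/0.1789 = 7070 W

Q = 7070 W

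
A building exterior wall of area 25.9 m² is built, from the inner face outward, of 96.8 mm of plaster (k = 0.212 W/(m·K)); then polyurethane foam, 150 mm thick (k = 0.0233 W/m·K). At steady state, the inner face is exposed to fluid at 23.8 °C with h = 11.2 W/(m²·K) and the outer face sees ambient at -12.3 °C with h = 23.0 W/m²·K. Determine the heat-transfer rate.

Q = 133 W

Series thermal resistances, inner to outer:
  R_conv,in = 1/(hA) = 1/(11.2·25.9) = 0.003447 K/W
  R_plaster = L/(kA) = 0.0968/(0.212·25.9) = 0.01763 K/W
  R_polyurethane foam = L/(kA) = 0.150/(0.0233·25.9) = 0.2486 K/W
  R_conv,out = 1/(hA) = 1/(23.0·25.9) = 0.001679 K/W
ΣR = 0.003447 + 0.01763 + 0.2486 + 0.001679 = 0.2714 K/W
Q = ΔT/ΣR = (23.8 °C − -12.3 °C)/0.2714 = 133 W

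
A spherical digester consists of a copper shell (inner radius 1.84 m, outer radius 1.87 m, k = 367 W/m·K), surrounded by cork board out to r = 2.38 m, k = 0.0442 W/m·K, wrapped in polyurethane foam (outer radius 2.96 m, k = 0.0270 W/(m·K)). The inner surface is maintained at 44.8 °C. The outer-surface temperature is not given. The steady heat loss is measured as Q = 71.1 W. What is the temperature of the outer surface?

Series resistances:
  R_copper = (1/1.84 − 1/1.87)/(4πk) = 0.008719/(4π·367) = 1.891×10^-6 K/W
  R_cork board = (1/1.87 − 1/2.38)/(4πk) = 0.1146/(4π·0.0442) = 0.2063 K/W
  R_polyurethane foam = (1/2.38 − 1/2.96)/(4πk) = 0.08233/(4π·0.0270) = 0.2427 K/W
ΣR = 0.4490 K/W
ΔT = Q·ΣR = 71.1 × 0.4490 = 31.92 K
Heat flows outward, so T_out = T_in − ΔT = 44.8 − 31.92 = 12.9 °C

T_out = 12.9 °C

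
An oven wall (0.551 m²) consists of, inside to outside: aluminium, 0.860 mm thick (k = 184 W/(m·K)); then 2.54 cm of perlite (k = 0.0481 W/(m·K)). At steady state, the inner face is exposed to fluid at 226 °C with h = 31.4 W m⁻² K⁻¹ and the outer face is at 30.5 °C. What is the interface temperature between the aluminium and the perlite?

Series thermal resistances, inner to outer:
  R_conv,in = 1/(hA) = 1/(31.4·0.551) = 0.05780 K/W
  R_aluminium = L/(kA) = 8.60×10^-4/(184·0.551) = 8.483×10^-6 K/W
  R_perlite = L/(kA) = 0.0254/(0.0481·0.551) = 0.9584 K/W
ΣR = 0.05780 + 8.483×10^-6 + 0.9584 = 1.016 K/W
Q = ΔT/ΣR = (226 °C − 30.5 °C)/1.016 = 192.4 W
From the inner boundary to the aluminium/perlite interface, ΣR_partial = 0.05781 K/W.
T_interface = T_in − Q·ΣR_partial = 226 °C − (192.4)(0.05781) = 215 °C

T = 215 °C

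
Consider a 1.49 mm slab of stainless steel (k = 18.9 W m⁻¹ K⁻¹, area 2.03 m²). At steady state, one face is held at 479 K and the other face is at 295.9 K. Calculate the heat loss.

Q = 4.71×10^6 W

Q = kA·ΔT/L = 18.9 × 2.03 × |479 K − 295.9 K| / 0.00149 = 4.71×10^6 W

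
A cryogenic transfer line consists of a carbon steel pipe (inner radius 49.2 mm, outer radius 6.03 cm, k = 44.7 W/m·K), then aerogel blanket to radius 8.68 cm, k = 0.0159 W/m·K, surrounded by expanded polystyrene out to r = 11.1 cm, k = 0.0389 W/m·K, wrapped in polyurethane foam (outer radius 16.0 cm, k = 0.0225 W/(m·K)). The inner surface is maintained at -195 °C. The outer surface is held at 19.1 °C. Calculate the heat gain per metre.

Q' = 29.6 W/m

Resistance network (inner→outer):
  R'_carbon steel = ln(0.0603/0.0492)/(2πk) = 0.2034/(2π·44.7) = 7.243×10^-4 m·K/W
  R'_aerogel blanket = ln(0.0868/0.0603)/(2πk) = 0.3643/(2π·0.0159) = 3.646 m·K/W
  R'_expanded polystyrene = ln(0.111/0.0868)/(2πk) = 0.2459/(2π·0.0389) = 1.006 m·K/W
  R'_polyurethane foam = ln(0.160/0.111)/(2πk) = 0.3656/(2π·0.0225) = 2.586 m·K/W
ΣR = 7.243×10^-4 + 3.646 + 1.006 + 2.586 = 7.239 m·K/W
Q' = ΔT/ΣR = (-195 °C − 19.1 °C)/7.239 = -29.6 W/m
(Negative Q' ⇒ heat flows inward; heat gain = 29.6 W/m.)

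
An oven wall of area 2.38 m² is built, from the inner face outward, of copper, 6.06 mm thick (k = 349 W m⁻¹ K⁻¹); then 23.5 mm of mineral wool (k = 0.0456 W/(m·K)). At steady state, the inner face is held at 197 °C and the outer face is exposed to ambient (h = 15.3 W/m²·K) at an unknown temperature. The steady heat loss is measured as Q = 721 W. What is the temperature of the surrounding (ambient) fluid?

Series resistances:
  R_copper = L/(kA) = 0.00606/(349·2.38) = 7.296×10^-6 K/W
  R_mineral wool = L/(kA) = 0.0235/(0.0456·2.38) = 0.2165 K/W
  R_conv,out = 1/(hA) = 1/(15.3·2.38) = 0.02746 K/W
ΣR = 0.2440 K/W
ΔT = Q·ΣR = 721 × 0.2440 = 175.9 K
Heat flows outward, so T_out = T_in − ΔT = 197 − 175.9 = 21.1 °C

T_out = 21.1 °C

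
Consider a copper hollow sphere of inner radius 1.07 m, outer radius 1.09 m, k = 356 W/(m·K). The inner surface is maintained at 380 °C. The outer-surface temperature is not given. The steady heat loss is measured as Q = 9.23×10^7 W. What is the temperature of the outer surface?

T_out = 26.2 °C

Sum the resistances:
  R_copper = (1/1.07 − 1/1.09)/(4πk) = 0.01715/(4π·356) = 3.833×10^-6 K/W
ΣR = 3.833×10^-6 K/W
ΔT = Q·ΣR = 9.23×10^7 × 3.833×10^-6 = 353.8 K
Heat flows outward, so T_out = T_in − ΔT = 380 − 353.8 = 26.2 °C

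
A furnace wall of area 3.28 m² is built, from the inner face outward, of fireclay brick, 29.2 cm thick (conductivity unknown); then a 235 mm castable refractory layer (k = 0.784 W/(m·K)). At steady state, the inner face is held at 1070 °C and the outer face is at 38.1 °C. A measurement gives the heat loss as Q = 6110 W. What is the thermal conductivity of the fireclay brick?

ΣR = ΔT/Q = |1070 − 38.1|/6110 = 0.1689 K/W
Known resistances:
  R_castable refractory = L/(kA) = 0.235/(0.784·3.28) = 0.09139 K/W
R_fireclay brick = ΣR − ΣR_known = 0.1689 − 0.09139 = 0.07751 K/W
L/(kA) = 0.07751 ⇒ k = 0.292/(0.07751·3.28) = 1.15 W/m·K

k = 1.15 W/m·K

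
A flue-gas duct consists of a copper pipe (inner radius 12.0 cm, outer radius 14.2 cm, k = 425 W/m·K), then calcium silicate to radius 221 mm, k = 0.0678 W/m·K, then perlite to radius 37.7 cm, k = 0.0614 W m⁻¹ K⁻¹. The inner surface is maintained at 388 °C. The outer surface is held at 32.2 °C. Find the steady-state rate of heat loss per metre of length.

Q' = 147 W/m

Series thermal resistances, inner to outer:
  R'_copper = ln(0.142/0.120)/(2πk) = 0.1683/(2π·425) = 6.304×10^-5 m·K/W
  R'_calcium silicate = ln(0.221/0.142)/(2πk) = 0.4423/(2π·0.0678) = 1.038 m·K/W
  R'_perlite = ln(0.377/0.221)/(2πk) = 0.5341/(2π·0.0614) = 1.384 m·K/W
ΣR = 6.304×10^-5 + 1.038 + 1.384 = 2.422 m·K/W
Q' = ΔT/ΣR = (388 °C − 32.2 °C)/2.422 = 147 W/m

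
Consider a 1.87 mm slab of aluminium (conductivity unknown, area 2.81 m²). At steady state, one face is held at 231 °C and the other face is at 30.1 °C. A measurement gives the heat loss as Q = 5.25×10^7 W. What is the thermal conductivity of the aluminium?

k = 174 W/m·K

ΣR = ΔT/Q = |231 − 30.1|/5.25×10^7 = 3.827×10^-6 K/W
L/(kA) = 3.827×10^-6 ⇒ k = 0.00187/(3.827×10^-6·2.81) = 174 W/m·K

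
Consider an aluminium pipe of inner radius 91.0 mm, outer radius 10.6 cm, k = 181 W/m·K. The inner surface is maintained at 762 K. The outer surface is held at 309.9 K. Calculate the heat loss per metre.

Q' = 2πk·ΔT/ln(r₂/r₁) = 2π × 181 × 452.1 / ln(0.106/0.0910) = 3.37×10^6 W/m

Q' = 3.37×10^6 W/m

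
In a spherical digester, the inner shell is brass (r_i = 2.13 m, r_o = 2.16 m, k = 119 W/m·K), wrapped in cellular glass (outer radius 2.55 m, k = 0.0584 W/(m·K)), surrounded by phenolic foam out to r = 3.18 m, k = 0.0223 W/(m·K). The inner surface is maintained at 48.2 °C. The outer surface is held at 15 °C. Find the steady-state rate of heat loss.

Q = 88.8 W

Treat each layer as a resistance in series:
  R_brass = (1/2.13 − 1/2.16)/(4πk) = 0.006521/(4π·119) = 4.360×10^-6 K/W
  R_cellular glass = (1/2.16 − 1/2.55)/(4πk) = 0.07081/(4π·0.0584) = 0.09648 K/W
  R_phenolic foam = (1/2.55 − 1/3.18)/(4πk) = 0.07769/(4π·0.0223) = 0.2772 K/W
ΣR = 4.360×10^-6 + 0.09648 + 0.2772 = 0.3737 K/W
Q = ΔT/ΣR = (48.2 °C − 15 °C)/0.3737 = 88.8 W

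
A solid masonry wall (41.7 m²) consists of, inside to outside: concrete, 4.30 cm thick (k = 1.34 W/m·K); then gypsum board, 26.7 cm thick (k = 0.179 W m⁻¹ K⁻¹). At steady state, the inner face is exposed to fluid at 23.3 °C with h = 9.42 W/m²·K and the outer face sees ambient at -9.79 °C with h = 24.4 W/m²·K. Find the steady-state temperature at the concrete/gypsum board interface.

Resistance network (inner→outer):
  R_conv,in = 1/(hA) = 1/(9.42·41.7) = 0.002546 K/W
  R_concrete = L/(kA) = 0.0430/(1.34·41.7) = 7.695×10^-4 K/W
  R_gypsum board = L/(kA) = 0.267/(0.179·41.7) = 0.03577 K/W
  R_conv,out = 1/(hA) = 1/(24.4·41.7) = 9.828×10^-4 K/W
ΣR = 0.002546 + 7.695×10^-4 + 0.03577 + 9.828×10^-4 = 0.04007 K/W
Q = ΔT/ΣR = (23.3 °C − -9.79 °C)/0.04007 = 825.8 W
From the inner boundary to the concrete/gypsum board interface, ΣR_partial = 0.003315 K/W.
T_interface = T_in − Q·ΣR_partial = 23.3 °C − (825.8)(0.003315) = 20.6 °C

T = 20.6 °C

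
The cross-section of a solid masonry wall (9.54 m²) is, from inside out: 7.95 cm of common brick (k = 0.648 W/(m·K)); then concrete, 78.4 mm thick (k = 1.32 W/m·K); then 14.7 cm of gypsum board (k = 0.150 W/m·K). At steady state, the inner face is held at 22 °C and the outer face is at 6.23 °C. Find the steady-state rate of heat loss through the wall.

Q = 129 W

Resistance network (inner→outer):
  R_common brick = L/(kA) = 0.0795/(0.648·9.54) = 0.01286 K/W
  R_concrete = L/(kA) = 0.0784/(1.32·9.54) = 0.006226 K/W
  R_gypsum board = L/(kA) = 0.147/(0.150·9.54) = 0.1027 K/W
ΣR = 0.01286 + 0.006226 + 0.1027 = 0.1218 K/W
Q = ΔT/ΣR = (22 °C − 6.23 °C)/0.1218 = 129 W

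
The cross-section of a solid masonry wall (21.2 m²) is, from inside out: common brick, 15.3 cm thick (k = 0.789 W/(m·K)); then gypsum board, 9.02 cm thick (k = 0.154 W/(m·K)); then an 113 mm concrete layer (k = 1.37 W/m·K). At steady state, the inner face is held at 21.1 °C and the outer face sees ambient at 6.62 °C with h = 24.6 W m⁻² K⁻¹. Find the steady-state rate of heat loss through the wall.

Series thermal resistances, inner to outer:
  R_common brick = L/(kA) = 0.153/(0.789·21.2) = 0.009147 K/W
  R_gypsum board = L/(kA) = 0.0902/(0.154·21.2) = 0.02763 K/W
  R_concrete = L/(kA) = 0.113/(1.37·21.2) = 0.003891 K/W
  R_conv,out = 1/(hA) = 1/(24.6·21.2) = 0.001917 K/W
ΣR = 0.009147 + 0.02763 + 0.003891 + 0.001917 = 0.04258 K/W
Q = ΔT/ΣR = (21.1 °C − 6.62 °C)/0.04258 = 340 W

Q = 340 W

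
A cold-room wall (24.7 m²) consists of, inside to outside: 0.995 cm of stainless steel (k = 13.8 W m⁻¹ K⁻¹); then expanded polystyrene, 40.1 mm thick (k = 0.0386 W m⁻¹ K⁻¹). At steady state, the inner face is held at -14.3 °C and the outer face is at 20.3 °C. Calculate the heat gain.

Q = 822 W

Treat each layer as a resistance in series:
  R_stainless steel = L/(kA) = 0.00995/(13.8·24.7) = 2.919×10^-5 K/W
  R_expanded polystyrene = L/(kA) = 0.0401/(0.0386·24.7) = 0.04206 K/W
ΣR = 2.919×10^-5 + 0.04206 = 0.04209 K/W
Q = ΔT/ΣR = (-14.3 °C − 20.3 °C)/0.04209 = -822 W
(Negative Q ⇒ heat flows inward; heat gain = 822 W.)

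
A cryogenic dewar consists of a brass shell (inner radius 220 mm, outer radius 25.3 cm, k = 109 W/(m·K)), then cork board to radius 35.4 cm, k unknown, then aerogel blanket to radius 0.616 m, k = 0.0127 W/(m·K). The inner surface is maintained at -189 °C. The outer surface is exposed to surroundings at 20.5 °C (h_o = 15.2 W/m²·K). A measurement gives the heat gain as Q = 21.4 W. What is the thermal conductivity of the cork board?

k = 0.0399 W/m·K

ΣR = ΔT/Q = |-189 − 20.5|/21.4 = 9.790 K/W
Known resistances:
  R_brass = (1/0.220 − 1/0.253)/(4πk) = 0.5929/(4π·109) = 4.328×10^-4 K/W
  R_aerogel blanket = (1/0.354 − 1/0.616)/(4πk) = 1.201/(4π·0.0127) = 7.528 K/W
  R_conv,out = 1/(4πr²h) = 1/(4π·0.616²·15.2) = 0.01380 K/W
R_cork board = ΣR − ΣR_known = 9.790 − 7.542 = 2.248 K/W
(1/r₁−1/r₂)/(4πk) = 2.248 ⇒ k = 1.128/(4π·2.248) = 0.0399 W/m·K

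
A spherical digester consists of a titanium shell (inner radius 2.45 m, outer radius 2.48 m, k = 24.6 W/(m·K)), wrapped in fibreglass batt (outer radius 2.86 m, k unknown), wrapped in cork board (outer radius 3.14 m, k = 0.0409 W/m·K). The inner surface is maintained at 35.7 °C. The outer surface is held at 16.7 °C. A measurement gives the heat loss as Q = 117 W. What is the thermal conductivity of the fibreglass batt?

ΣR = ΔT/Q = |35.7 − 16.7|/117 = 0.1624 K/W
Known resistances:
  R_titanium = (1/2.45 − 1/2.48)/(4πk) = 0.004937/(4π·24.6) = 1.597×10^-5 K/W
  R_cork board = (1/2.86 − 1/3.14)/(4πk) = 0.03118/(4π·0.0409) = 0.06066 K/W
R_fibreglass batt = ΣR − ΣR_known = 0.1624 − 0.06068 = 0.1017 K/W
(1/r₁−1/r₂)/(4πk) = 0.1017 ⇒ k = 0.05358/(4π·0.1017) = 0.0419 W/m·K

k = 0.0419 W/m·K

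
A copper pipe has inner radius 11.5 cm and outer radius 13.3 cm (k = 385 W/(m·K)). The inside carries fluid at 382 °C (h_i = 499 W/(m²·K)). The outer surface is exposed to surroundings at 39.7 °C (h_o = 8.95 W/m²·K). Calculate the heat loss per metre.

Q' = 2510 W/m

Series thermal resistances, inner to outer:
  R'_conv,in = 1/(2πr h) = 1/(2π·0.115·499) = 0.002773 m·K/W
  R'_copper = ln(0.133/0.115)/(2πk) = 0.1454/(2π·385) = 6.011×10^-5 m·K/W
  R'_conv,out = 1/(2πr h) = 1/(2π·0.133·8.95) = 0.1337 m·K/W
ΣR = 0.002773 + 6.011×10^-5 + 0.1337 = 0.1365 m·K/W
Q' = ΔT/ΣR = (382 °C − 39.7 °C)/0.1365 = 2510 W/m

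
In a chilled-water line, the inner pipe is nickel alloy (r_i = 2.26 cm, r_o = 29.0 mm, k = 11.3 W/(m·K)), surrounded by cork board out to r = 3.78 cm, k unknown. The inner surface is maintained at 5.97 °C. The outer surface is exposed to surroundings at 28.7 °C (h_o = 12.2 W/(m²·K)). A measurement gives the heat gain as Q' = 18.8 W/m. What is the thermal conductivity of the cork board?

ΣR = ΔT/Q' = |5.97 − 28.7|/18.8 = 1.209 m·K/W
Known resistances:
  R'_nickel alloy = ln(0.0290/0.0226)/(2πk) = 0.2493/(2π·11.3) = 0.003512 m·K/W
  R'_conv,out = 1/(2πr h) = 1/(2π·0.0378·12.2) = 0.3451 m·K/W
R_cork board = ΣR − ΣR_known = 1.209 − 0.3486 = 0.8604 m·K/W
ln(r₂/r₁)/(2πk) = 0.8604 ⇒ k = 0.2650/(2π·0.8604) = 0.0490 W/m·K

k = 0.0490 W/m·K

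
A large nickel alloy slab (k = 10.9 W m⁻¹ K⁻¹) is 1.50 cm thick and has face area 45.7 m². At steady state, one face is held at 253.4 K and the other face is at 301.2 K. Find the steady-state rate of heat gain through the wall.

Q = kA·ΔT/L = 10.9 × 45.7 × |253.4 K − 301.2 K| / 0.0150 = 1.59×10^6 W

Q = 1590 kW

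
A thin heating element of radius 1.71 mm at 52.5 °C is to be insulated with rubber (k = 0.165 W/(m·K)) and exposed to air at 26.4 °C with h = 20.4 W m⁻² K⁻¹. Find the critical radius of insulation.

r_cr = 0.809 cm

For a cylinder, r_cr = k_ins/h = 0.165/20.4 = 0.00809 m = 0.809 cm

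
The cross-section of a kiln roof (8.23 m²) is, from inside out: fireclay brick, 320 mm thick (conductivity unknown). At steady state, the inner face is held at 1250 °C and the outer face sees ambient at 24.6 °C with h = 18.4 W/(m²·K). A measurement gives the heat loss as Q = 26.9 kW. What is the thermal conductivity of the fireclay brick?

k = 0.998 W/m·K

ΣR = ΔT/Q = |1250 − 24.6|/26900 = 0.04555 K/W
Known resistances:
  R_conv,out = 1/(hA) = 1/(18.4·8.23) = 0.006604 K/W
R_fireclay brick = ΣR − ΣR_known = 0.04555 − 0.006604 = 0.03895 K/W
L/(kA) = 0.03895 ⇒ k = 0.320/(0.03895·8.23) = 0.998 W/m·K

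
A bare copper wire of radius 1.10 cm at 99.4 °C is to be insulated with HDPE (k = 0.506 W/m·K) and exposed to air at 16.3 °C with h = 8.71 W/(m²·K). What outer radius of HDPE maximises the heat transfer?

r_cr = 5.81 cm

For a cylinder, r_cr = k_ins/h = 0.506/8.71 = 0.0581 m = 5.81 cm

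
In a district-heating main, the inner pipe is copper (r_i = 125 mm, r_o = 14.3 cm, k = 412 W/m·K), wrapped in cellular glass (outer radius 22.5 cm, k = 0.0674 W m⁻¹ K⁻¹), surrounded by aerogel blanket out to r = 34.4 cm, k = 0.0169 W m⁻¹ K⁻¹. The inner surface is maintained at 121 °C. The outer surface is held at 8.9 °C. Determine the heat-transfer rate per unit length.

Treat each layer as a resistance in series:
  R'_copper = ln(0.143/0.125)/(2πk) = 0.1345/(2π·412) = 5.197×10^-5 m·K/W
  R'_cellular glass = ln(0.225/0.143)/(2πk) = 0.4533/(2π·0.0674) = 1.070 m·K/W
  R'_aerogel blanket = ln(0.344/0.225)/(2πk) = 0.4245/(2π·0.0169) = 3.998 m·K/W
ΣR = 5.197×10^-5 + 1.070 + 3.998 = 5.068 m·K/W
Q' = ΔT/ΣR = (121 °C − 8.9 °C)/5.068 = 22.1 W/m

Q' = 22.1 W/m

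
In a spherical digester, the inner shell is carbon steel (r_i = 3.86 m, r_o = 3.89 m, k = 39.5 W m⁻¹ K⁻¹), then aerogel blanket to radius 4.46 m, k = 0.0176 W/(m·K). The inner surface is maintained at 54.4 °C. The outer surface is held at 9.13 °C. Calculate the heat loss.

Q = 305 W

Series thermal resistances, inner to outer:
  R_carbon steel = (1/3.86 − 1/3.89)/(4πk) = 0.001998/(4π·39.5) = 4.025×10^-6 K/W
  R_aerogel blanket = (1/3.89 − 1/4.46)/(4πk) = 0.03285/(4π·0.0176) = 0.1485 K/W
ΣR = 4.025×10^-6 + 0.1485 = 0.1485 K/W
Q = ΔT/ΣR = (54.4 °C − 9.13 °C)/0.1485 = 305 W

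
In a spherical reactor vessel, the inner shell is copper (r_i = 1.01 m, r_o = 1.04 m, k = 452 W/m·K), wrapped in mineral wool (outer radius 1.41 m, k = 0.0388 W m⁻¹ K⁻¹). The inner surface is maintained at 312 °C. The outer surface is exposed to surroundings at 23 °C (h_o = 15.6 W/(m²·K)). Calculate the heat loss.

Q = 556 W

Resistance network (inner→outer):
  R_copper = (1/1.01 − 1/1.04)/(4πk) = 0.02856/(4π·452) = 5.028×10^-6 K/W
  R_mineral wool = (1/1.04 − 1/1.41)/(4πk) = 0.2523/(4π·0.0388) = 0.5175 K/W
  R_conv,out = 1/(4πr²h) = 1/(4π·1.41²·15.6) = 0.002566 K/W
ΣR = 5.028×10^-6 + 0.5175 + 0.002566 = 0.5201 K/W
Q = ΔT/ΣR = (312 °C − 23 °C)/0.5201 = 556 W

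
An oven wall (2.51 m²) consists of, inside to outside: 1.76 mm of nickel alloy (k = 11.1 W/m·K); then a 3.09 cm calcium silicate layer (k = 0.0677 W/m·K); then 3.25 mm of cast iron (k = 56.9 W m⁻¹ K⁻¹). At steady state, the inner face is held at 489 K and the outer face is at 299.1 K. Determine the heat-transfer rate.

Q = 1040 W

Resistance network (inner→outer):
  R_nickel alloy = L/(kA) = 0.00176/(11.1·2.51) = 6.317×10^-5 K/W
  R_calcium silicate = L/(kA) = 0.0309/(0.0677·2.51) = 0.1818 K/W
  R_cast iron = L/(kA) = 0.00325/(56.9·2.51) = 2.276×10^-5 K/W
ΣR = 6.317×10^-5 + 0.1818 + 2.276×10^-5 = 0.1819 K/W
Q = ΔT/ΣR = (489 K − 299.1 K)/0.1819 = 1040 W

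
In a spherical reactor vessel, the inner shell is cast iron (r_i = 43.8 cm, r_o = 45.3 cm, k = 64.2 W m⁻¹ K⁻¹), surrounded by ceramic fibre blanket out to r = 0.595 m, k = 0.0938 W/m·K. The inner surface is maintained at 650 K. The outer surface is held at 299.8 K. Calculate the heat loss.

Q = 783 W

Treat each layer as a resistance in series:
  R_cast iron = (1/0.438 − 1/0.453)/(4πk) = 0.07560/(4π·64.2) = 9.371×10^-5 K/W
  R_ceramic fibre blanket = (1/0.453 − 1/0.595)/(4πk) = 0.5268/(4π·0.0938) = 0.4470 K/W
ΣR = 9.371×10^-5 + 0.4470 = 0.4471 K/W
Q = ΔT/ΣR = (650 K − 299.8 K)/0.4471 = 783 W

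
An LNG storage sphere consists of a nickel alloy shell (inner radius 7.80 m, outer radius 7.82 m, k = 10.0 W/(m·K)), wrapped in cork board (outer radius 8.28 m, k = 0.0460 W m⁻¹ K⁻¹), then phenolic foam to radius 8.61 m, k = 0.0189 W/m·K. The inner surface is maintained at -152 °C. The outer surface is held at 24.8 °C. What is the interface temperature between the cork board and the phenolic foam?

T = -83.6 °C

Resistance network (inner→outer):
  R_nickel alloy = (1/7.80 − 1/7.82)/(4πk) = 3.279×10^-4/(4π·10.0) = 2.609×10^-6 K/W
  R_cork board = (1/7.82 − 1/8.28)/(4πk) = 0.007104/(4π·0.0460) = 0.01229 K/W
  R_phenolic foam = (1/8.28 − 1/8.61)/(4πk) = 0.004629/(4π·0.0189) = 0.01949 K/W
ΣR = 2.609×10^-6 + 0.01229 + 0.01949 = 0.03178 K/W
Q = ΔT/ΣR = (-152 °C − 24.8 °C)/0.03178 = -5563 W
From the inner boundary to the cork board/phenolic foam interface, ΣR_partial = 0.01229 K/W.
T_interface = T_in − Q·ΣR_partial = -152 °C − (-5563)(0.01229) = -83.6 °C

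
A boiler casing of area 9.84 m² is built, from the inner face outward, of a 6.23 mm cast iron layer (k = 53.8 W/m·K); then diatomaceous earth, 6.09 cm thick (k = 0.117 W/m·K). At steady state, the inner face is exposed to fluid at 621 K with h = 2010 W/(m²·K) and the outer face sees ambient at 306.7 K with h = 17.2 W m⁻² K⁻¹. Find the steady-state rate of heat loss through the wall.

Treat each layer as a resistance in series:
  R_conv,in = 1/(hA) = 1/(2010·9.84) = 5.056×10^-5 K/W
  R_cast iron = L/(kA) = 0.00623/(53.8·9.84) = 1.177×10^-5 K/W
  R_diatomaceous earth = L/(kA) = 0.0609/(0.117·9.84) = 0.05290 K/W
  R_conv,out = 1/(hA) = 1/(17.2·9.84) = 0.005908 K/W
ΣR = 5.056×10^-5 + 1.177×10^-5 + 0.05290 + 0.005908 = 0.05887 K/W
Q = ΔT/ΣR = (621 K − 306.7 K)/0.05887 = 5340 W

Q = 5340 W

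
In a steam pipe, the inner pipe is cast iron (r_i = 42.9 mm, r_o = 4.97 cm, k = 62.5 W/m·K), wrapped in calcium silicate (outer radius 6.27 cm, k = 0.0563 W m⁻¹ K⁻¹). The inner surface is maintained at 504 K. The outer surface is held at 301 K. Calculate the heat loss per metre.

Treat each layer as a resistance in series:
  R'_cast iron = ln(0.0497/0.0429)/(2πk) = 0.1471/(2π·62.5) = 3.747×10^-4 m·K/W
  R'_calcium silicate = ln(0.0627/0.0497)/(2πk) = 0.2324/(2π·0.0563) = 0.6569 m·K/W
ΣR = 3.747×10^-4 + 0.6569 = 0.6573 m·K/W
Q' = ΔT/ΣR = (504 K − 301 K)/0.6573 = 309 W/m

Q' = 309 W/m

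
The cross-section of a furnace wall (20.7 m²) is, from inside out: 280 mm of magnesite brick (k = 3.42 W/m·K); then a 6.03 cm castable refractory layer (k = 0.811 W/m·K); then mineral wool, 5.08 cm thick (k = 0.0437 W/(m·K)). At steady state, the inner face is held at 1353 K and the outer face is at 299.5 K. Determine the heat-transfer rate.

Series thermal resistances, inner to outer:
  R_magnesite brick = L/(kA) = 0.280/(3.42·20.7) = 0.003955 K/W
  R_castable refractory = L/(kA) = 0.0603/(0.811·20.7) = 0.003592 K/W
  R_mineral wool = L/(kA) = 0.0508/(0.0437·20.7) = 0.05616 K/W
ΣR = 0.003955 + 0.003592 + 0.05616 = 0.06371 K/W
Q = ΔT/ΣR = (1353 K − 299.5 K)/0.06371 = 16500 W

Q = 16500 W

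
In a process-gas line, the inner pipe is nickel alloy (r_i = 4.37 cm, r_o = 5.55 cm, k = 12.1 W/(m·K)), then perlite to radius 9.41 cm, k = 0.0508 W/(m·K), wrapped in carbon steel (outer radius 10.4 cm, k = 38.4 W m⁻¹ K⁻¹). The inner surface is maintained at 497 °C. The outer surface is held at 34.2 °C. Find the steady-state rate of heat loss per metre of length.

Series thermal resistances, inner to outer:
  R'_nickel alloy = ln(0.0555/0.0437)/(2πk) = 0.2390/(2π·12.1) = 0.003144 m·K/W
  R'_perlite = ln(0.0941/0.0555)/(2πk) = 0.5280/(2π·0.0508) = 1.654 m·K/W
  R'_carbon steel = ln(0.104/0.0941)/(2πk) = 0.1000/(2π·38.4) = 4.146×10^-4 m·K/W
ΣR = 0.003144 + 1.654 + 4.146×10^-4 = 1.658 m·K/W
Q' = ΔT/ΣR = (497 °C − 34.2 °C)/1.658 = 279 W/m

Q' = 279 W/m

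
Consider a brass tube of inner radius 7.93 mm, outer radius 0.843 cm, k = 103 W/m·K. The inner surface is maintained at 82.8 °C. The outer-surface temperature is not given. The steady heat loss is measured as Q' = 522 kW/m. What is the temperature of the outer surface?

Series resistances:
  R'_brass = ln(0.00843/0.00793)/(2πk) = 0.06114/(2π·103) = 9.448×10^-5 m·K/W
ΣR = 9.448×10^-5 m·K/W
ΔT = Q'·ΣR = 5.22×10^5 × 9.448×10^-5 = 49.32 K
Heat flows outward, so T_out = T_in − ΔT = 82.8 − 49.32 = 33.5 °C

T_out = 33.5 °C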